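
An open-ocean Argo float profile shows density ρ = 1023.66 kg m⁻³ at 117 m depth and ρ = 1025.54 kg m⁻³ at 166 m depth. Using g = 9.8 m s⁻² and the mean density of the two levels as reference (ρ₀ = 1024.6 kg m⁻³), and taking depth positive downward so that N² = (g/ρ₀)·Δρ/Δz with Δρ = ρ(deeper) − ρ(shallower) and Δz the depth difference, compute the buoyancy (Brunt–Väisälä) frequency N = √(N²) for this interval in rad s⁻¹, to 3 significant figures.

0.0192 rad s⁻¹

Δρ = 1025.54 − 1023.66 = 1.88 kg m⁻³ over Δz = 166 − 117 = 49 m.
N² = (9.8/1024.6) × (1.88/49) = 3.6697 × 10⁻⁴ s⁻².
N = √(3.6697 × 10⁻⁴) = 0.019156 rad s⁻¹ ≈ 0.0192 rad s⁻¹.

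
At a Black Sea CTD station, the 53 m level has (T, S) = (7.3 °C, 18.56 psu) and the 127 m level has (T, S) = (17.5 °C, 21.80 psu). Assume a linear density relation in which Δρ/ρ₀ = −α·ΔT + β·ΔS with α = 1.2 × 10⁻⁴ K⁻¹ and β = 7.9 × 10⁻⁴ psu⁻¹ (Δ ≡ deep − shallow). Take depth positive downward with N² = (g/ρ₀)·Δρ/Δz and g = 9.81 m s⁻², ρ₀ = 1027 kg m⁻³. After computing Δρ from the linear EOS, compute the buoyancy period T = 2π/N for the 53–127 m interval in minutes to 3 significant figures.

7.87 min

ΔT = +10.2 K, ΔS = +3.24 psu (deep − shallow).
Δρ/ρ₀ = −αΔT + βΔS = -1.224 × 10⁻³ + 2.5596 × 10⁻³ = 1.3356 × 10⁻³, so Δρ ≈ 1.372 kg m⁻³.
N² = (g/ρ₀)·Δρ/Δz = g·(Δρ/ρ₀)/Δz = 9.81 × 1.3356 × 10⁻³ / 74 = 1.7706 × 10⁻⁴ s⁻².
N = √(1.7706 × 10⁻⁴) = 0.013306 rad s⁻¹ → T = 2π/N = 472.21 s = 7.8702 min ≈ 7.87 min.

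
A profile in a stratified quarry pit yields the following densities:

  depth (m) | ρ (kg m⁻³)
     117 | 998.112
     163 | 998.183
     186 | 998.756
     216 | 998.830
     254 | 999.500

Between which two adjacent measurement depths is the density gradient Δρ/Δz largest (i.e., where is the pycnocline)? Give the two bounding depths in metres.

Compute the density gradient over each adjacent pair:
  117–163 m: Δρ/Δz = 0.071/46 = 1.5 × 10⁻³ kg m⁻⁴
  163–186 m: Δρ/Δz = 0.573/23 = 0.025 kg m⁻⁴
  186–216 m: Δρ/Δz = 0.074/30 = 2.5 × 10⁻³ kg m⁻⁴
  216–254 m: Δρ/Δz = 0.670/38 = 0.018 kg m⁻⁴
The largest gradient is in the 163–186 m interval — the pycnocline.

163–186 m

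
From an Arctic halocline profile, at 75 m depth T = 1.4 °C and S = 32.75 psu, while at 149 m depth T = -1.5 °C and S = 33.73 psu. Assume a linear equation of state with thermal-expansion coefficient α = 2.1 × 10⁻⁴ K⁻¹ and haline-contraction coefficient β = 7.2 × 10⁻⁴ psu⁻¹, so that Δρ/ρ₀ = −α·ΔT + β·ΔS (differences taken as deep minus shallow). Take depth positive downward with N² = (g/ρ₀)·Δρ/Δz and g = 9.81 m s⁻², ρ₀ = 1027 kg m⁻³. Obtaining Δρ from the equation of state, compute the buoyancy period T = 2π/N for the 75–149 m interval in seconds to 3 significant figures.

ΔT = -2.9 K, ΔS = +0.98 psu (deep − shallow).
Δρ/ρ₀ = −αΔT + βΔS = 6.09 × 10⁻⁴ + 7.056 × 10⁻⁴ = 1.3146 × 10⁻³, so Δρ ≈ 1.350 kg m⁻³.
N² = (g/ρ₀)·Δρ/Δz = g·(Δρ/ρ₀)/Δz = 9.81 × 1.3146 × 10⁻³ / 74 = 1.7427 × 10⁻⁴ s⁻².
N = √(1.7427 × 10⁻⁴) = 0.013201 rad s⁻¹ → T = 2π/N = 475.96 s ≈ 476 s.

476 s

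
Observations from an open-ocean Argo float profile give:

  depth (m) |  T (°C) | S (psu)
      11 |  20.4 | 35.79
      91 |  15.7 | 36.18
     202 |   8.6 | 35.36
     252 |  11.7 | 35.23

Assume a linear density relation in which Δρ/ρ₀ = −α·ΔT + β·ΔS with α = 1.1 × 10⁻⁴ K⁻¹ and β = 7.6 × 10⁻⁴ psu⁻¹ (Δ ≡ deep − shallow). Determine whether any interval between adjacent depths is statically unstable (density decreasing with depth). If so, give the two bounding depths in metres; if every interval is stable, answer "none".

202–252 m

Evaluate Δρ/ρ₀ = −αΔT + βΔS across each adjacent pair:
  11–91 m: −αΔT+βΔS = −(1.1 × 10⁻⁴)(-4.7)+(7.6 × 10⁻⁴)(+0.39) = 8.1 × 10⁻⁴ → stable
  91–202 m: −αΔT+βΔS = −(1.1 × 10⁻⁴)(-7.1)+(7.6 × 10⁻⁴)(-0.82) = 1.6 × 10⁻⁴ → stable
  202–252 m: −αΔT+βΔS = −(1.1 × 10⁻⁴)(+3.1)+(7.6 × 10⁻⁴)(-0.13) = -4.4 × 10⁻⁴ → UNSTABLE
The 202–252 m interval has Δρ < 0: lighter water underlies denser water.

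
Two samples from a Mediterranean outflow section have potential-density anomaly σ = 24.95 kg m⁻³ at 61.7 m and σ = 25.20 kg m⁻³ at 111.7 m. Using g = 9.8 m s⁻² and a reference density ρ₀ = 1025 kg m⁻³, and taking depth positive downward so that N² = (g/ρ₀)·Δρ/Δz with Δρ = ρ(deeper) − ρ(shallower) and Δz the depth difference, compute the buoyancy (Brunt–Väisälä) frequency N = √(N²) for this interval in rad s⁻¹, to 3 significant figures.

6.91 × 10⁻³ rad s⁻¹

Δρ = 1025.20 − 1024.95 = 0.25 kg m⁻³ over Δz = 111.7 − 61.7 = 50 m.
N² = (9.8/1025) × (0.25/50) = 4.7805 × 10⁻⁵ s⁻².
N = √(4.7805 × 10⁻⁵) = 6.9141 × 10⁻³ rad s⁻¹ ≈ 6.91 × 10⁻³ rad s⁻¹.
A positive N² confirms static stability across the interval.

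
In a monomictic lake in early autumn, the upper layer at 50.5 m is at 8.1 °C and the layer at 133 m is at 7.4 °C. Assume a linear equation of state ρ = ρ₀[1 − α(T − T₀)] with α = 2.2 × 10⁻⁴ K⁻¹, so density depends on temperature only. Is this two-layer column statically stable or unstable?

stable

ΔT = 7.4 − 8.1 = -0.7 K, so Δρ/ρ₀ = −αΔT = 1.54 × 10⁻⁴.
Δρ/ρ₀ > 0, so Δρ > 0: deeper water is denser → statically stable.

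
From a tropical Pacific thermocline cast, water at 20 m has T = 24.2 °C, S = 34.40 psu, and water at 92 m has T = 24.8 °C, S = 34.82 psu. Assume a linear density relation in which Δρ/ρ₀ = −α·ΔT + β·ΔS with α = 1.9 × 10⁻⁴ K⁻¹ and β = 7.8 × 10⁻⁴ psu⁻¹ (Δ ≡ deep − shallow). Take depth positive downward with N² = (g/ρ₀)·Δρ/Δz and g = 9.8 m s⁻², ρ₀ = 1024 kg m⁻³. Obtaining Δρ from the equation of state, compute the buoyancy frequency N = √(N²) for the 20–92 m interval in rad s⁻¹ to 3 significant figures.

ΔT = +0.6 K, ΔS = +0.42 psu (deep − shallow).
Δρ/ρ₀ = −αΔT + βΔS = -1.14 × 10⁻⁴ + 3.276 × 10⁻⁴ = 2.136 × 10⁻⁴, so Δρ ≈ 0.2187 kg m⁻³.
N² = (g/ρ₀)·Δρ/Δz = g·(Δρ/ρ₀)/Δz = 9.8 × 2.136 × 10⁻⁴ / 72 = 2.9073 × 10⁻⁵ s⁻².
N = √(2.9073 × 10⁻⁵) = 5.3919 × 10⁻³ rad s⁻¹ ≈ 5.39 × 10⁻³ rad s⁻¹.

5.39 × 10⁻³ rad s⁻¹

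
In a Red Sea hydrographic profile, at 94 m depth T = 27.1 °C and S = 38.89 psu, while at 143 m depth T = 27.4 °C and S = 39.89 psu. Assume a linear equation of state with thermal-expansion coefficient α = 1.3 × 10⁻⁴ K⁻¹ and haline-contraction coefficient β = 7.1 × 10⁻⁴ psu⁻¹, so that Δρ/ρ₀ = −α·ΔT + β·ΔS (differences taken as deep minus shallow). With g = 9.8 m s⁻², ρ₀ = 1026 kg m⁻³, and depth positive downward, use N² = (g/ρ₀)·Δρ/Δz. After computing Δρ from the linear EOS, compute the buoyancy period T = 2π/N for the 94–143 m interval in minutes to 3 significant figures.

ΔT = +0.3 K, ΔS = +1.00 psu (deep − shallow).
Δρ/ρ₀ = −αΔT + βΔS = -3.90 × 10⁻⁵ + 7.10 × 10⁻⁴ = 6.71 × 10⁻⁴, so Δρ ≈ 0.6884 kg m⁻³.
N² = (g/ρ₀)·Δρ/Δz = g·(Δρ/ρ₀)/Δz = 9.8 × 6.71 × 10⁻⁴ / 49 = 1.3420 × 10⁻⁴ s⁻².
N = √(1.3420 × 10⁻⁴) = 0.011584 rad s⁻¹ → T = 2π/N = 542.40 s = 9.0400 min ≈ 9.04 min.

9.04 min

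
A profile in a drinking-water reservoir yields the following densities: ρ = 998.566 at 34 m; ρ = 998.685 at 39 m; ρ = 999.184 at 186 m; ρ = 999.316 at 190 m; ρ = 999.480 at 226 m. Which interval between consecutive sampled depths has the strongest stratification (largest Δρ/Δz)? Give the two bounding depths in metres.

Compute the density gradient over each adjacent pair:
  34–39 m: Δρ/Δz = 0.119/5 = 0.024 kg m⁻⁴
  39–186 m: Δρ/Δz = 0.499/147 = 3.4 × 10⁻³ kg m⁻⁴
  186–190 m: Δρ/Δz = 0.132/4 = 0.033 kg m⁻⁴
  190–226 m: Δρ/Δz = 0.164/36 = 4.6 × 10⁻³ kg m⁻⁴
The largest gradient is in the 186–190 m interval — the pycnocline.

186–190 m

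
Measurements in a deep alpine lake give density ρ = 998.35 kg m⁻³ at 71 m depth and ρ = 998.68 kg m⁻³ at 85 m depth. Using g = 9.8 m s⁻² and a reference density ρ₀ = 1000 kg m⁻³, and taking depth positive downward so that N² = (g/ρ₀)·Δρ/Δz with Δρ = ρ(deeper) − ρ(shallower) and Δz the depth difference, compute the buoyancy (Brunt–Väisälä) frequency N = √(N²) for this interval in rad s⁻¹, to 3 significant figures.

0.0152 rad s⁻¹

Δρ = 998.68 − 998.35 = 0.33 kg m⁻³ over Δz = 85 − 71 = 14 m.
N² = (9.8/1000) × (0.33/14) = 2.3100 × 10⁻⁴ s⁻².
N = √(2.3100 × 10⁻⁴) = 0.015199 rad s⁻¹ ≈ 0.0152 rad s⁻¹.
N² > 0, so the interval is statically stable.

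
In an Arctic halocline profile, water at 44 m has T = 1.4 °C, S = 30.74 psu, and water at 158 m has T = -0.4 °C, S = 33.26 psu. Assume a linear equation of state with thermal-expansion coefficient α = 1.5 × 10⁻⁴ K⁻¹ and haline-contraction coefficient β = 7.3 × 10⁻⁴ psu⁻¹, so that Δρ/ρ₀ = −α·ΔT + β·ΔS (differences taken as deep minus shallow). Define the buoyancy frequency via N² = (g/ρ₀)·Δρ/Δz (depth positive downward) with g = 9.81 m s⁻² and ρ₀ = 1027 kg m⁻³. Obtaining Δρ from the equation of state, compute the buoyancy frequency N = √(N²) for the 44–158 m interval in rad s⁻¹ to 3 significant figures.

0.0135 rad s⁻¹

ΔT = -1.8 K, ΔS = +2.52 psu (deep − shallow).
Δρ/ρ₀ = −αΔT + βΔS = 2.70 × 10⁻⁴ + 1.8396 × 10⁻³ = 2.1096 × 10⁻³, so Δρ ≈ 2.167 kg m⁻³.
N² = (g/ρ₀)·Δρ/Δz = g·(Δρ/ρ₀)/Δz = 9.81 × 2.1096 × 10⁻³ / 114 = 1.8154 × 10⁻⁴ s⁻².
N = √(1.8154 × 10⁻⁴) = 0.013474 rad s⁻¹ ≈ 0.0135 rad s⁻¹.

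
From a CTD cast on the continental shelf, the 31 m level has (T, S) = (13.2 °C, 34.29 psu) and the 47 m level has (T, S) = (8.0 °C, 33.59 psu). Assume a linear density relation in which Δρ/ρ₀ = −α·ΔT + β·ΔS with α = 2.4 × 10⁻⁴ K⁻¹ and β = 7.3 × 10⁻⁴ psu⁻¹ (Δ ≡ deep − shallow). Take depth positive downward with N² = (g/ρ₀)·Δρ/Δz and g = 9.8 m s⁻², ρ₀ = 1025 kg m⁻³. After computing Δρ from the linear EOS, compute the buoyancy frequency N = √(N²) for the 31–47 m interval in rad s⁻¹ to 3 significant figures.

0.0212 rad s⁻¹

ΔT = -5.2 K, ΔS = -0.70 psu (deep − shallow).
Δρ/ρ₀ = −αΔT + βΔS = 1.248 × 10⁻³ − 5.11 × 10⁻⁴ = 7.37 × 10⁻⁴, so Δρ ≈ 0.7554 kg m⁻³.
N² = (g/ρ₀)·Δρ/Δz = g·(Δρ/ρ₀)/Δz = 9.8 × 7.37 × 10⁻⁴ / 16 = 4.5141 × 10⁻⁴ s⁻².
N = √(4.5141 × 10⁻⁴) = 0.021246 rad s⁻¹ ≈ 0.0212 rad s⁻¹.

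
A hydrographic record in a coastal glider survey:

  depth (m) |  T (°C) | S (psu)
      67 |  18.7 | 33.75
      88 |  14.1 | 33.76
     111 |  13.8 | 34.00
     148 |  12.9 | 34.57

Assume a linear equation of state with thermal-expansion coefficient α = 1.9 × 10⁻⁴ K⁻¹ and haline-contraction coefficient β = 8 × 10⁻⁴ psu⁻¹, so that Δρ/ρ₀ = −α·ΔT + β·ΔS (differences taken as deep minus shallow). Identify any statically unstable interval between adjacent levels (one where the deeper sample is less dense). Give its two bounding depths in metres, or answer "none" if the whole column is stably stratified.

Evaluate Δρ/ρ₀ = −αΔT + βΔS across each adjacent pair:
  67–88 m: −αΔT+βΔS = −(1.9 × 10⁻⁴)(-4.6)+(8 × 10⁻⁴)(+0.01) = 8.8 × 10⁻⁴ → stable
  88–111 m: −αΔT+βΔS = −(1.9 × 10⁻⁴)(-0.3)+(8 × 10⁻⁴)(+0.24) = 2.5 × 10⁻⁴ → stable
  111–148 m: −αΔT+βΔS = −(1.9 × 10⁻⁴)(-0.9)+(8 × 10⁻⁴)(+0.57) = 6.3 × 10⁻⁴ → stable
Every interval has Δρ > 0: the column is stably stratified throughout.

none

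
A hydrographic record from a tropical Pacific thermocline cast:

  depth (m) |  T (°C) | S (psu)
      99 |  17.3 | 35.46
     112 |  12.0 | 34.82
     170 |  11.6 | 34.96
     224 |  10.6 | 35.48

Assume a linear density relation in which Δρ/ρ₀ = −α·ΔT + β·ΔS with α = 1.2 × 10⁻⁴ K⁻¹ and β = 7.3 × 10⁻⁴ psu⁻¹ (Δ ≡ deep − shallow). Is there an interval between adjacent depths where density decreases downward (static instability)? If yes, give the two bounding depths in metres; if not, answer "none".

Evaluate Δρ/ρ₀ = −αΔT + βΔS across each adjacent pair:
  99–112 m: −αΔT+βΔS = −(1.2 × 10⁻⁴)(-5.3)+(7.3 × 10⁻⁴)(-0.64) = 1.7 × 10⁻⁴ → stable
  112–170 m: −αΔT+βΔS = −(1.2 × 10⁻⁴)(-0.4)+(7.3 × 10⁻⁴)(+0.14) = 1.5 × 10⁻⁴ → stable
  170–224 m: −αΔT+βΔS = −(1.2 × 10⁻⁴)(-1.0)+(7.3 × 10⁻⁴)(+0.52) = 5.0 × 10⁻⁴ → stable
Every interval has Δρ > 0: the column is stably stratified throughout.

none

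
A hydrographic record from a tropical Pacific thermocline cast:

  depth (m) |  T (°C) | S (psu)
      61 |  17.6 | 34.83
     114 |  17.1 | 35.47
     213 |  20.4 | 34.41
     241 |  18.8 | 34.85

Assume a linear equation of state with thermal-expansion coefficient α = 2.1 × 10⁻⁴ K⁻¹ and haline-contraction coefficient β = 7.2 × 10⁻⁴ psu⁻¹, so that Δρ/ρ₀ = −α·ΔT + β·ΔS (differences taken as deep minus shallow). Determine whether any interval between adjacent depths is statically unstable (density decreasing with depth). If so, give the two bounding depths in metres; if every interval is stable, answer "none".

Evaluate Δρ/ρ₀ = −αΔT + βΔS across each adjacent pair:
  61–114 m: −αΔT+βΔS = −(2.1 × 10⁻⁴)(-0.5)+(7.2 × 10⁻⁴)(+0.64) = 5.7 × 10⁻⁴ → stable
  114–213 m: −αΔT+βΔS = −(2.1 × 10⁻⁴)(+3.3)+(7.2 × 10⁻⁴)(-1.06) = -1.5 × 10⁻³ → UNSTABLE
  213–241 m: −αΔT+βΔS = −(2.1 × 10⁻⁴)(-1.6)+(7.2 × 10⁻⁴)(+0.44) = 6.5 × 10⁻⁴ → stable
The 114–213 m interval has Δρ < 0: lighter water underlies denser water.

114–213 m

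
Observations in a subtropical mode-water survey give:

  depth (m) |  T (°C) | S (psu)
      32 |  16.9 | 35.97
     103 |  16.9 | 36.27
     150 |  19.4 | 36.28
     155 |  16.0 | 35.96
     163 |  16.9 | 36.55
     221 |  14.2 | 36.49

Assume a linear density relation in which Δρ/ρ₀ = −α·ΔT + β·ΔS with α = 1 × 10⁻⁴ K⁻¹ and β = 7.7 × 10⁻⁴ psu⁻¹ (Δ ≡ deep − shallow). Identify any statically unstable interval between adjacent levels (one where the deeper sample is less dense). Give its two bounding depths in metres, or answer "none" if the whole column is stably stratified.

103–150 m

Evaluate Δρ/ρ₀ = −αΔT + βΔS across each adjacent pair:
  32–103 m: −αΔT+βΔS = −(1 × 10⁻⁴)(+0.0)+(7.7 × 10⁻⁴)(+0.30) = 2.3 × 10⁻⁴ → stable
  103–150 m: −αΔT+βΔS = −(1 × 10⁻⁴)(+2.5)+(7.7 × 10⁻⁴)(+0.01) = -2.4 × 10⁻⁴ → UNSTABLE
  150–155 m: −αΔT+βΔS = −(1 × 10⁻⁴)(-3.4)+(7.7 × 10⁻⁴)(-0.32) = 9.4 × 10⁻⁵ → stable
  155–163 m: −αΔT+βΔS = −(1 × 10⁻⁴)(+0.9)+(7.7 × 10⁻⁴)(+0.59) = 3.6 × 10⁻⁴ → stable
  163–221 m: −αΔT+βΔS = −(1 × 10⁻⁴)(-2.7)+(7.7 × 10⁻⁴)(-0.06) = 2.2 × 10⁻⁴ → stable
The 103–150 m interval has Δρ < 0: lighter water underlies denser water.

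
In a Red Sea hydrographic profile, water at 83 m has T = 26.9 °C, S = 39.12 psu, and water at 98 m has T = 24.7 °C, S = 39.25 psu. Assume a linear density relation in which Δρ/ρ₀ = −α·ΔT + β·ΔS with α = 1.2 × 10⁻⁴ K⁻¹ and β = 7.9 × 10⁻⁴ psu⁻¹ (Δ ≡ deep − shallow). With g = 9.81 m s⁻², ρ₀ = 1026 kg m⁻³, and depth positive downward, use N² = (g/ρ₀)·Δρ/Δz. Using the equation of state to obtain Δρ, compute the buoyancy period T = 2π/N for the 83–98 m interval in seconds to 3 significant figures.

406 s

ΔT = -2.2 K, ΔS = +0.13 psu (deep − shallow).
Δρ/ρ₀ = −αΔT + βΔS = 2.64 × 10⁻⁴ + 1.027 × 10⁻⁴ = 3.667 × 10⁻⁴, so Δρ ≈ 0.3762 kg m⁻³.
N² = (g/ρ₀)·Δρ/Δz = g·(Δρ/ρ₀)/Δz = 9.81 × 3.667 × 10⁻⁴ / 15 = 2.3982 × 10⁻⁴ s⁻².
N = √(2.3982 × 10⁻⁴) = 0.015486 rad s⁻¹ → T = 2π/N = 405.73 s ≈ 406 s.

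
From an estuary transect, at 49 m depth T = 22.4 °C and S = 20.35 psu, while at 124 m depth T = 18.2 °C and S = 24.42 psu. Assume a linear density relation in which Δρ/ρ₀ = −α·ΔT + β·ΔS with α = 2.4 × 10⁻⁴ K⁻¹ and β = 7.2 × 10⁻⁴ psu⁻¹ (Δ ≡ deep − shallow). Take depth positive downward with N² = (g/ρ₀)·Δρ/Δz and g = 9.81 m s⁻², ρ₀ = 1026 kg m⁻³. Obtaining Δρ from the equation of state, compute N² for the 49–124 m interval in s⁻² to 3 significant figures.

5.15 × 10⁻⁴ s⁻²

ΔT = -4.2 K, ΔS = +4.07 psu (deep − shallow).
Δρ/ρ₀ = −αΔT + βΔS = 1.008 × 10⁻³ + 2.9304 × 10⁻³ = 3.9384 × 10⁻³, so Δρ ≈ 4.041 kg m⁻³.
N² = (g/ρ₀)·Δρ/Δz = g·(Δρ/ρ₀)/Δz = 9.81 × 3.9384 × 10⁻³ / 75 = 5.1514 × 10⁻⁴ s⁻² ≈ 5.15 × 10⁻⁴ s⁻².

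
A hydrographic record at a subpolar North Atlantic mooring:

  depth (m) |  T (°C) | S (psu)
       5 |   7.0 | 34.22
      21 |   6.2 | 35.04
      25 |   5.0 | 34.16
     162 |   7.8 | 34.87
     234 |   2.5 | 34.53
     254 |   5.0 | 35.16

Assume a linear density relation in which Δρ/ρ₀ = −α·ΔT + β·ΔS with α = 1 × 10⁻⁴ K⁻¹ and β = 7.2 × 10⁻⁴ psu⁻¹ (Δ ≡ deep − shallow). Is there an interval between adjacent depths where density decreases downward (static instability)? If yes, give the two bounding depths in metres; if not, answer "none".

21–25 m

Evaluate Δρ/ρ₀ = −αΔT + βΔS across each adjacent pair:
  5–21 m: −αΔT+βΔS = −(1 × 10⁻⁴)(-0.8)+(7.2 × 10⁻⁴)(+0.82) = 6.7 × 10⁻⁴ → stable
  21–25 m: −αΔT+βΔS = −(1 × 10⁻⁴)(-1.2)+(7.2 × 10⁻⁴)(-0.88) = -5.1 × 10⁻⁴ → UNSTABLE
  25–162 m: −αΔT+βΔS = −(1 × 10⁻⁴)(+2.8)+(7.2 × 10⁻⁴)(+0.71) = 2.3 × 10⁻⁴ → stable
  162–234 m: −αΔT+βΔS = −(1 × 10⁻⁴)(-5.3)+(7.2 × 10⁻⁴)(-0.34) = 2.9 × 10⁻⁴ → stable
  234–254 m: −αΔT+βΔS = −(1 × 10⁻⁴)(+2.5)+(7.2 × 10⁻⁴)(+0.63) = 2.0 × 10⁻⁴ → stable
The 21–25 m interval has Δρ < 0: lighter water underlies denser water.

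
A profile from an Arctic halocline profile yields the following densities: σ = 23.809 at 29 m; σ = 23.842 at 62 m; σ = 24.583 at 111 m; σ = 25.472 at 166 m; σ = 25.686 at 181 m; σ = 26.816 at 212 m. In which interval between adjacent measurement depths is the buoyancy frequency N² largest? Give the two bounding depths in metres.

181–212 m

Compute the density gradient over each adjacent pair:
  29–62 m: Δρ/Δz = 0.033/33 = 1.0 × 10⁻³ kg m⁻⁴
  62–111 m: Δρ/Δz = 0.741/49 = 0.015 kg m⁻⁴
  111–166 m: Δρ/Δz = 0.889/55 = 0.016 kg m⁻⁴
  166–181 m: Δρ/Δz = 0.214/15 = 0.014 kg m⁻⁴
  181–212 m: Δρ/Δz = 1.130/31 = 0.036 kg m⁻⁴
The largest gradient is in the 181–212 m interval — the pycnocline.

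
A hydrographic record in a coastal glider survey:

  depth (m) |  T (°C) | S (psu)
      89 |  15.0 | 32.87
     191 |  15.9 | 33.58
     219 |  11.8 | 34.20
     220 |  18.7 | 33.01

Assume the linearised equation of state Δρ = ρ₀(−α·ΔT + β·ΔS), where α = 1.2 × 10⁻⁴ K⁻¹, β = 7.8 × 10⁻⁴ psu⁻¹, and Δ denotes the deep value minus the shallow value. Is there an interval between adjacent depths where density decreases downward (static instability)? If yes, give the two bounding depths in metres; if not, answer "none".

Evaluate Δρ/ρ₀ = −αΔT + βΔS across each adjacent pair:
  89–191 m: −αΔT+βΔS = −(1.2 × 10⁻⁴)(+0.9)+(7.8 × 10⁻⁴)(+0.71) = 4.5 × 10⁻⁴ → stable
  191–219 m: −αΔT+βΔS = −(1.2 × 10⁻⁴)(-4.1)+(7.8 × 10⁻⁴)(+0.62) = 9.8 × 10⁻⁴ → stable
  219–220 m: −αΔT+βΔS = −(1.2 × 10⁻⁴)(+6.9)+(7.8 × 10⁻⁴)(-1.19) = -1.8 × 10⁻³ → UNSTABLE
The 219–220 m interval has Δρ < 0: lighter water underlies denser water.

219–220 m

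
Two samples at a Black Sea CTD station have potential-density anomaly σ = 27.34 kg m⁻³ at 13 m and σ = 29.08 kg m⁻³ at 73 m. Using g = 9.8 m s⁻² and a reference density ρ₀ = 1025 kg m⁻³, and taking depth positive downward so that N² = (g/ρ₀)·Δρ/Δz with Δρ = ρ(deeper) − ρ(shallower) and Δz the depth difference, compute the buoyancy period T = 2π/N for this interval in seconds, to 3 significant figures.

Δρ = 1029.08 − 1027.34 = 1.74 kg m⁻³ over Δz = 73 − 13 = 60 m.
N² = (9.8/1025) × (1.74/60) = 2.7727 × 10⁻⁴ s⁻².
N = √(2.7727 × 10⁻⁴) = 0.016651 rad s⁻¹, so T = 2π/N = 377.35 s ≈ 377 s.

377 s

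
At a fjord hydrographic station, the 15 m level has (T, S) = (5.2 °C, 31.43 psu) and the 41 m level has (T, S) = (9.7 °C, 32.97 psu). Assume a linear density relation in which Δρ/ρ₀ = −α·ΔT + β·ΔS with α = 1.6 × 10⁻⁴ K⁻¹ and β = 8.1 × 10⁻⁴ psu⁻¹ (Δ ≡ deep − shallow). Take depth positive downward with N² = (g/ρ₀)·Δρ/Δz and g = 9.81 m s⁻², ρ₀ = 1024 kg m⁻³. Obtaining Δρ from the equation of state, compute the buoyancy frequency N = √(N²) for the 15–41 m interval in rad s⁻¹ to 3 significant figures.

0.0141 rad s⁻¹

ΔT = +4.5 K, ΔS = +1.54 psu (deep − shallow).
Δρ/ρ₀ = −αΔT + βΔS = -7.20 × 10⁻⁴ + 1.2474 × 10⁻³ = 5.274 × 10⁻⁴, so Δρ ≈ 0.5401 kg m⁻³.
N² = (g/ρ₀)·Δρ/Δz = g·(Δρ/ρ₀)/Δz = 9.81 × 5.274 × 10⁻⁴ / 26 = 1.9899 × 10⁻⁴ s⁻².
N = √(1.9899 × 10⁻⁴) = 0.014106 rad s⁻¹ ≈ 0.0141 rad s⁻¹.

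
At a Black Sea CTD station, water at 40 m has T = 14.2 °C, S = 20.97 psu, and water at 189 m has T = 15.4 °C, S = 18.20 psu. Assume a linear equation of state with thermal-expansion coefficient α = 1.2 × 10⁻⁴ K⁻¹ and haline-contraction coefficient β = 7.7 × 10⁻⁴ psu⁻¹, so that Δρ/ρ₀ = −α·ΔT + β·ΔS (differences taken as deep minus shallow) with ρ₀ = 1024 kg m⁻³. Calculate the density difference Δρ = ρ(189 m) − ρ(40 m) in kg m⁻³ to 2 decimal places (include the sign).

-2.33 kg m⁻³

ΔT = +1.2 K, ΔS = -2.77 psu (deep − shallow).
Δρ/ρ₀ = −(1.2 × 10⁻⁴)(+1.2) + (7.7 × 10⁻⁴)(-2.77) = -2.2769 × 10⁻³.
Δρ = 1024 × (-2.2769 × 10⁻³) = -2.33 kg m⁻³.
Negative Δρ: lighter below, statically unstable.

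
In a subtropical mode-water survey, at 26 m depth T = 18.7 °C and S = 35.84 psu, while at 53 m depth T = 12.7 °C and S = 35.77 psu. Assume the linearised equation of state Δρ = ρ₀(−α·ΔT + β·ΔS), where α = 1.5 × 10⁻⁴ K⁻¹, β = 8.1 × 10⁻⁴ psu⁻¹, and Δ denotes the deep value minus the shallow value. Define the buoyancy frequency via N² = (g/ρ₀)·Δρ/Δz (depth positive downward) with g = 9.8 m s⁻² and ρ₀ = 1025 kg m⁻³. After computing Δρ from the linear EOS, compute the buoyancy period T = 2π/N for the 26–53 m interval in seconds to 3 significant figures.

359 s

ΔT = -6.0 K, ΔS = -0.07 psu (deep − shallow).
Δρ/ρ₀ = −αΔT + βΔS = 9.00 × 10⁻⁴ − 5.67 × 10⁻⁵ = 8.433 × 10⁻⁴, so Δρ ≈ 0.8644 kg m⁻³.
N² = (g/ρ₀)·Δρ/Δz = g·(Δρ/ρ₀)/Δz = 9.8 × 8.433 × 10⁻⁴ / 27 = 3.0609 × 10⁻⁴ s⁻².
N = √(3.0609 × 10⁻⁴) = 0.017495 rad s⁻¹ → T = 2π/N = 359.14 s ≈ 359 s.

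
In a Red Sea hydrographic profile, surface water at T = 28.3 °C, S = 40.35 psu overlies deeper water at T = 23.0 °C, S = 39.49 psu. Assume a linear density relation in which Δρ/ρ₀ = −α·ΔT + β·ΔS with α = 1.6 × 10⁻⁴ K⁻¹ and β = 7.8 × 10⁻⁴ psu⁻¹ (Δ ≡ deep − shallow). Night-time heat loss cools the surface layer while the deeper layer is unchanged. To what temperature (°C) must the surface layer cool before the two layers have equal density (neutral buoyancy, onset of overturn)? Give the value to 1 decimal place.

27.2 °C

Neutral buoyancy requires Δρ = 0, i.e. −α(T_deep − T_surf′) + β(S_deep − S_surf) = 0.
T_surf′ = T_deep − (β/α)·ΔS = 23.0 − (7.8 × 10⁻⁴/1.6 × 10⁻⁴)·(-0.86) = 27.192 °C.
Cooling required: 28.3 − (27.192) = 1.108 °C.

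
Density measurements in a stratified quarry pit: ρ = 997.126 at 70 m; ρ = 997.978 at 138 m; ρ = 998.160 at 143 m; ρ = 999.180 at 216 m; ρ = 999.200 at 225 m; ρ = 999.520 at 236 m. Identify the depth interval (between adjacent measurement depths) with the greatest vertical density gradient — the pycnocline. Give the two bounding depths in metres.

138–143 m

Compute the density gradient over each adjacent pair:
  70–138 m: Δρ/Δz = 0.852/68 = 0.013 kg m⁻⁴
  138–143 m: Δρ/Δz = 0.182/5 = 0.036 kg m⁻⁴
  143–216 m: Δρ/Δz = 1.020/73 = 0.014 kg m⁻⁴
  216–225 m: Δρ/Δz = 0.020/9 = 2.2 × 10⁻³ kg m⁻⁴
  225–236 m: Δρ/Δz = 0.320/11 = 0.029 kg m⁻⁴
The largest gradient is in the 138–143 m interval — the pycnocline.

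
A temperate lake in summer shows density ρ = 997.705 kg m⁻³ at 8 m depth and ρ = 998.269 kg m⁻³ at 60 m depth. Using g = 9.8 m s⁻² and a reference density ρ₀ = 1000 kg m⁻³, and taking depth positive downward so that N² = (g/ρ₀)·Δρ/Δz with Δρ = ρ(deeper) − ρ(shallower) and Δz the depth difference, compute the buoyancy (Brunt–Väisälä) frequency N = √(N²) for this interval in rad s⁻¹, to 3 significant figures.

0.0103 rad s⁻¹

Δρ = 998.269 − 997.705 = 0.564 kg m⁻³ over Δz = 60 − 8 = 52 m.
N² = (9.8/1000) × (0.564/52) = 1.0629 × 10⁻⁴ s⁻².
N = √(1.0629 × 10⁻⁴) = 0.010310 rad s⁻¹ ≈ 0.0103 rad s⁻¹.
Since Δρ > 0 the layer is stably stratified.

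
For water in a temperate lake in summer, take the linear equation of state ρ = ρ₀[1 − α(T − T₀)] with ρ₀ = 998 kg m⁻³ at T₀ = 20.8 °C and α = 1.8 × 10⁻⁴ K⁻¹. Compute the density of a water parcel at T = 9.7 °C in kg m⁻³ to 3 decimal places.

T − T₀ = -11.1 K.
Bracket = 1 − α·(-11.1) = 1 + (1.998 × 10⁻³) = 1.0019980.
ρ = 998 × 1.0019980 = 999.994 kg m⁻³.

999.994 kg m⁻³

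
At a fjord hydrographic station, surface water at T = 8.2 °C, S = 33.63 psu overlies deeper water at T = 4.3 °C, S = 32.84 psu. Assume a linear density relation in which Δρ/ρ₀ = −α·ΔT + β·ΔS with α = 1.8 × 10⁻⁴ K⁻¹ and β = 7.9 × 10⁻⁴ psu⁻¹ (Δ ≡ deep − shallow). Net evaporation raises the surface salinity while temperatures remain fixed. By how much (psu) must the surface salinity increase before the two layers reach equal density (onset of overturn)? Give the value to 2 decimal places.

Neutral buoyancy requires −α(T_deep − T_surf) + β(S_deep − S_surf′) = 0.
S_surf′ = S_deep − (α/β)·ΔT = 32.84 − (1.8 × 10⁻⁴/7.9 × 10⁻⁴)·(-3.9) = 33.7286 psu.
Increase required: 33.7286 − 33.63 = 0.0986 psu.

0.10 psu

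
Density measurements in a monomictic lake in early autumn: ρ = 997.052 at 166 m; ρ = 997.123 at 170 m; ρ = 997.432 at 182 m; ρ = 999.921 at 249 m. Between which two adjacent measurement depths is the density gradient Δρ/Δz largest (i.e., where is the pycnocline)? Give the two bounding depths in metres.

Compute the density gradient over each adjacent pair:
  166–170 m: Δρ/Δz = 0.071/4 = 0.018 kg m⁻⁴
  170–182 m: Δρ/Δz = 0.309/12 = 0.026 kg m⁻⁴
  182–249 m: Δρ/Δz = 2.489/67 = 0.037 kg m⁻⁴
The largest gradient is in the 182–249 m interval — the pycnocline.

182–249 m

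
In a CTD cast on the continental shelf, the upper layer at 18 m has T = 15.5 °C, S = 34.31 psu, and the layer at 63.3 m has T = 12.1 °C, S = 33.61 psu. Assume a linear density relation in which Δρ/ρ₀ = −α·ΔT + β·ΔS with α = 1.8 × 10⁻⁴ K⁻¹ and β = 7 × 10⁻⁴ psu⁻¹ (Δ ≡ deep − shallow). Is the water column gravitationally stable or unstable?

stable

ΔT = 12.1 − 15.5 = -3.4 K and ΔS = 33.61 − 34.31 = -0.70 psu (deep − shallow).
−αΔT = 6.12 × 10⁻⁴; βΔS = -4.90 × 10⁻⁴; sum Δρ/ρ₀ = 1.22 × 10⁻⁴.
Δρ/ρ₀ > 0, so Δρ > 0: deeper water is denser → statically stable.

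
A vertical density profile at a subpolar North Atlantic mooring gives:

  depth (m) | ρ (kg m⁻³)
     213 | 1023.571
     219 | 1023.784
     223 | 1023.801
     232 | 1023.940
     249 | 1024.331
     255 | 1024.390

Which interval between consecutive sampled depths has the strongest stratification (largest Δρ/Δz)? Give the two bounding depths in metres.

Compute the density gradient over each adjacent pair:
  213–219 m: Δρ/Δz = 0.213/6 = 0.035 kg m⁻⁴
  219–223 m: Δρ/Δz = 0.017/4 = 4.3 × 10⁻³ kg m⁻⁴
  223–232 m: Δρ/Δz = 0.139/9 = 0.015 kg m⁻⁴
  232–249 m: Δρ/Δz = 0.391/17 = 0.023 kg m⁻⁴
  249–255 m: Δρ/Δz = 0.059/6 = 9.8 × 10⁻³ kg m⁻⁴
The largest gradient is in the 213–219 m interval — the pycnocline.

213–219 m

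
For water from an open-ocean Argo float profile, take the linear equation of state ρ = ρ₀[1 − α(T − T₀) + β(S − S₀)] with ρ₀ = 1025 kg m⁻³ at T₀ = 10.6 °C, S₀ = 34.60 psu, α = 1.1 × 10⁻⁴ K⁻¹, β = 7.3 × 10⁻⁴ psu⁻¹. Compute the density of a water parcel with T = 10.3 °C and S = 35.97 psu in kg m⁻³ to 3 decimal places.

1026.059 kg m⁻³

T − T₀ = -0.3 K, S − S₀ = +1.37 psu.
Bracket = 1 − α·(-0.3) + β·(+1.37) = 1 + (1.0331 × 10⁻³) = 1.0010331.
ρ = 1025 × 1.0010331 = 1026.059 kg m⁻³.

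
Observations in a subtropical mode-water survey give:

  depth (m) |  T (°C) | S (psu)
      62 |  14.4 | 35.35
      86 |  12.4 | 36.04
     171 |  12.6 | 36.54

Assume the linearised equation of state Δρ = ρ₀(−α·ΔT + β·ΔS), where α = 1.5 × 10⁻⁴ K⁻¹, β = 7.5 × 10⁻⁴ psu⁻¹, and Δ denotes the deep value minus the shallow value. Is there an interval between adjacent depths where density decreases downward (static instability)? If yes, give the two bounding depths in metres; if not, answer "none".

Evaluate Δρ/ρ₀ = −αΔT + βΔS across each adjacent pair:
  62–86 m: −αΔT+βΔS = −(1.5 × 10⁻⁴)(-2.0)+(7.5 × 10⁻⁴)(+0.69) = 8.2 × 10⁻⁴ → stable
  86–171 m: −αΔT+βΔS = −(1.5 × 10⁻⁴)(+0.2)+(7.5 × 10⁻⁴)(+0.50) = 3.5 × 10⁻⁴ → stable
Every interval has Δρ > 0: the column is stably stratified throughout.

none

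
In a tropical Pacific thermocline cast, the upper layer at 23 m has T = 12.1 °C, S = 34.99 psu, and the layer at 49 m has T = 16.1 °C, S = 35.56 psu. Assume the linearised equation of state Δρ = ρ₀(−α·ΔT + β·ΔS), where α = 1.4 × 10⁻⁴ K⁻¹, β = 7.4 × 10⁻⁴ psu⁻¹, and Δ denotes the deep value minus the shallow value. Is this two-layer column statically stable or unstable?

unstable

ΔT = 16.1 − 12.1 = +4.0 K and ΔS = 35.56 − 34.99 = +0.57 psu (deep − shallow).
−αΔT = -5.60 × 10⁻⁴; βΔS = 4.218 × 10⁻⁴; sum Δρ/ρ₀ = -1.382 × 10⁻⁴.
Δρ/ρ₀ < 0, so Δρ < 0: deeper water is lighter → statically unstable; the column would overturn.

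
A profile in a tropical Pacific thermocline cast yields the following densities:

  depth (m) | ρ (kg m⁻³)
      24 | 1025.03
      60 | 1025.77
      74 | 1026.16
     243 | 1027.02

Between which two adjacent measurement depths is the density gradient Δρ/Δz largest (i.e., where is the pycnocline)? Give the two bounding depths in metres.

Compute the density gradient over each adjacent pair:
  24–60 m: Δρ/Δz = 0.74/36 = 0.021 kg m⁻⁴
  60–74 m: Δρ/Δz = 0.39/14 = 0.028 kg m⁻⁴
  74–243 m: Δρ/Δz = 0.86/169 = 5.1 × 10⁻³ kg m⁻⁴
The largest gradient is in the 60–74 m interval — the pycnocline.

60–74 m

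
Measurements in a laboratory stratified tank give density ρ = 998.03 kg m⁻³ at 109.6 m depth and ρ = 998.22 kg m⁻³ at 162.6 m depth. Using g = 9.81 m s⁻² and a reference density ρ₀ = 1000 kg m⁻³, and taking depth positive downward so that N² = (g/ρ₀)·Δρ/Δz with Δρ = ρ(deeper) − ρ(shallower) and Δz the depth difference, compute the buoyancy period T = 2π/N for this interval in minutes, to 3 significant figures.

Δρ = 998.22 − 998.03 = 0.19 kg m⁻³ over Δz = 162.6 − 109.6 = 53 m.
N² = (9.81/1000) × (0.19/53) = 3.5168 × 10⁻⁵ s⁻².
N = √(3.5168 × 10⁻⁵) = 5.9303 × 10⁻³ rad s⁻¹, so T = 2π/N = 1.0595 × 10³ s = 17.658 min ≈ 17.7 min.

17.7 min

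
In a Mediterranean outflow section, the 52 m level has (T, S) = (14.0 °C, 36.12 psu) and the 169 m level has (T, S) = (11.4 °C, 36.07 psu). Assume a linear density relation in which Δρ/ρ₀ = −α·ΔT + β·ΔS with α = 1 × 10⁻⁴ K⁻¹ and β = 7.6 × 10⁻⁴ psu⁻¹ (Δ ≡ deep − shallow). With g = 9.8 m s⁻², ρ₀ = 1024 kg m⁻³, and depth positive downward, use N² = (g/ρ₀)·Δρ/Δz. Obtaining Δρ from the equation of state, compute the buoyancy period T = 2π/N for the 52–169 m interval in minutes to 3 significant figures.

ΔT = -2.6 K, ΔS = -0.05 psu (deep − shallow).
Δρ/ρ₀ = −αΔT + βΔS = 2.60 × 10⁻⁴ − 3.80 × 10⁻⁵ = 2.22 × 10⁻⁴, so Δρ ≈ 0.2273 kg m⁻³.
N² = (g/ρ₀)·Δρ/Δz = g·(Δρ/ρ₀)/Δz = 9.8 × 2.22 × 10⁻⁴ / 117 = 1.8595 × 10⁻⁵ s⁻².
N = √(1.8595 × 10⁻⁵) = 4.3122 × 10⁻³ rad s⁻¹ → T = 2π/N = 1.4571 × 10³ s = 24.285 min ≈ 24.3 min.

24.3 min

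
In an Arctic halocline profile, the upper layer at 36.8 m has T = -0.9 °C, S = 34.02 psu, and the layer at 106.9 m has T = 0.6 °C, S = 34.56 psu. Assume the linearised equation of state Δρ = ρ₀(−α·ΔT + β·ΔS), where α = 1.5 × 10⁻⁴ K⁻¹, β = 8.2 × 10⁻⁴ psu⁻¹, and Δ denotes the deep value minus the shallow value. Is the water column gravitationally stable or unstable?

stable

ΔT = 0.6 − -0.9 = +1.5 K and ΔS = 34.56 − 34.02 = +0.54 psu (deep − shallow).
−αΔT = -2.25 × 10⁻⁴; βΔS = 4.428 × 10⁻⁴; sum Δρ/ρ₀ = 2.178 × 10⁻⁴.
Δρ/ρ₀ > 0, so Δρ > 0: deeper water is denser → statically stable.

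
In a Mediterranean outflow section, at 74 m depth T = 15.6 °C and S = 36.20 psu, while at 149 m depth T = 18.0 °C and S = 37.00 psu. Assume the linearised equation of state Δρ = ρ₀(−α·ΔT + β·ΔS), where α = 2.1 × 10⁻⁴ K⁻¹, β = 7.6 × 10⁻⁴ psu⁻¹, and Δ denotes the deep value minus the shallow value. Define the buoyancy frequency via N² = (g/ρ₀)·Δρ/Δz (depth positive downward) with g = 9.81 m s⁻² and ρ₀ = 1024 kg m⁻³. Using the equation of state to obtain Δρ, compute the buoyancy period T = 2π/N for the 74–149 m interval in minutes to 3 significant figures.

ΔT = +2.4 K, ΔS = +0.80 psu (deep − shallow).
Δρ/ρ₀ = −αΔT + βΔS = -5.04 × 10⁻⁴ + 6.08 × 10⁻⁴ = 1.04 × 10⁻⁴, so Δρ ≈ 0.1065 kg m⁻³.
N² = (g/ρ₀)·Δρ/Δz = g·(Δρ/ρ₀)/Δz = 9.81 × 1.04 × 10⁻⁴ / 75 = 1.3603 × 10⁻⁵ s⁻².
N = √(1.3603 × 10⁻⁵) = 3.6882 × 10⁻³ rad s⁻¹ → T = 2π/N = 1.7036 × 10³ s = 28.393 min ≈ 28.4 min.

28.4 min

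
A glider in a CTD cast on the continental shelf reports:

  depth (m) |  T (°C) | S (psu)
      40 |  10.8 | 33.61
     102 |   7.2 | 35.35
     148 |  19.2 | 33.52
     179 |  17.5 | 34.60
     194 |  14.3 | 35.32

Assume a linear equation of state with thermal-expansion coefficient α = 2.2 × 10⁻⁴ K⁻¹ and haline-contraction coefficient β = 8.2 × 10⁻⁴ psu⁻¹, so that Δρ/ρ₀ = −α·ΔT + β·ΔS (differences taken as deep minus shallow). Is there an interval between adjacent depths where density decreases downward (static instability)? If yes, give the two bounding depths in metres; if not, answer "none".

102–148 m

Evaluate Δρ/ρ₀ = −αΔT + βΔS across each adjacent pair:
  40–102 m: −αΔT+βΔS = −(2.2 × 10⁻⁴)(-3.6)+(8.2 × 10⁻⁴)(+1.74) = 2.2 × 10⁻³ → stable
  102–148 m: −αΔT+βΔS = −(2.2 × 10⁻⁴)(+12.0)+(8.2 × 10⁻⁴)(-1.83) = -4.1 × 10⁻³ → UNSTABLE
  148–179 m: −αΔT+βΔS = −(2.2 × 10⁻⁴)(-1.7)+(8.2 × 10⁻⁴)(+1.08) = 1.3 × 10⁻³ → stable
  179–194 m: −αΔT+βΔS = −(2.2 × 10⁻⁴)(-3.2)+(8.2 × 10⁻⁴)(+0.72) = 1.3 × 10⁻³ → stable
The 102–148 m interval has Δρ < 0: lighter water underlies denser water.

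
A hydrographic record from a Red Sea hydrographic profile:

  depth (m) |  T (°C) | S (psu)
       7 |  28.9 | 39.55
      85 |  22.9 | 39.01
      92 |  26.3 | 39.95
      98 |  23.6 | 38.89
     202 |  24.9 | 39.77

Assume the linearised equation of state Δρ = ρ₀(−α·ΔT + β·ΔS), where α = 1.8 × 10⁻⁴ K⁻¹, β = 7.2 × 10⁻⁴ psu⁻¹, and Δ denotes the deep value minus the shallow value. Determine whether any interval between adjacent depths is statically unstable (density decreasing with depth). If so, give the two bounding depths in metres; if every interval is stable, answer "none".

92–98 m

Evaluate Δρ/ρ₀ = −αΔT + βΔS across each adjacent pair:
  7–85 m: −αΔT+βΔS = −(1.8 × 10⁻⁴)(-6.0)+(7.2 × 10⁻⁴)(-0.54) = 6.9 × 10⁻⁴ → stable
  85–92 m: −αΔT+βΔS = −(1.8 × 10⁻⁴)(+3.4)+(7.2 × 10⁻⁴)(+0.94) = 6.5 × 10⁻⁵ → stable
  92–98 m: −αΔT+βΔS = −(1.8 × 10⁻⁴)(-2.7)+(7.2 × 10⁻⁴)(-1.06) = -2.8 × 10⁻⁴ → UNSTABLE
  98–202 m: −αΔT+βΔS = −(1.8 × 10⁻⁴)(+1.3)+(7.2 × 10⁻⁴)(+0.88) = 4.0 × 10⁻⁴ → stable
The 92–98 m interval has Δρ < 0: lighter water underlies denser water.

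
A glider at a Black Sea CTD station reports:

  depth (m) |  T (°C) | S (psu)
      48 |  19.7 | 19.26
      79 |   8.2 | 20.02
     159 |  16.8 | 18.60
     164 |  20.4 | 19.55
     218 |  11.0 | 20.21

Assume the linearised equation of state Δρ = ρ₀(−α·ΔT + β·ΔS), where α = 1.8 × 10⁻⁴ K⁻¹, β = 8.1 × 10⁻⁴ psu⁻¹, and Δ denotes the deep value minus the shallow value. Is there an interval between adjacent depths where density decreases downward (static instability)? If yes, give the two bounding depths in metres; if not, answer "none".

79–159 m

Evaluate Δρ/ρ₀ = −αΔT + βΔS across each adjacent pair:
  48–79 m: −αΔT+βΔS = −(1.8 × 10⁻⁴)(-11.5)+(8.1 × 10⁻⁴)(+0.76) = 2.7 × 10⁻³ → stable
  79–159 m: −αΔT+βΔS = −(1.8 × 10⁻⁴)(+8.6)+(8.1 × 10⁻⁴)(-1.42) = -2.7 × 10⁻³ → UNSTABLE
  159–164 m: −αΔT+βΔS = −(1.8 × 10⁻⁴)(+3.6)+(8.1 × 10⁻⁴)(+0.95) = 1.2 × 10⁻⁴ → stable
  164–218 m: −αΔT+βΔS = −(1.8 × 10⁻⁴)(-9.4)+(8.1 × 10⁻⁴)(+0.66) = 2.2 × 10⁻³ → stable
The 79–159 m interval has Δρ < 0: lighter water underlies denser water.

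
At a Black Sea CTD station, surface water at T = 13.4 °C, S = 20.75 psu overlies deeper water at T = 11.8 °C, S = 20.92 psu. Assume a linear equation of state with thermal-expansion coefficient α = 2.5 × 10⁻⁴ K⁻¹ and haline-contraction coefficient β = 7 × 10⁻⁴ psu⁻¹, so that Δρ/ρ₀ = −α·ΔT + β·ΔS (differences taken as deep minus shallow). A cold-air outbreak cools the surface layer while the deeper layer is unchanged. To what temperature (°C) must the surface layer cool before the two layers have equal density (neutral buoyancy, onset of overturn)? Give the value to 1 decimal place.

Neutral buoyancy requires Δρ = 0, i.e. −α(T_deep − T_surf′) + β(S_deep − S_surf) = 0.
T_surf′ = T_deep − (β/α)·ΔS = 11.8 − (7 × 10⁻⁴/2.5 × 10⁻⁴)·(+0.17) = 11.324 °C.
Cooling required: 13.4 − (11.324) = 2.076 °C.

11.3 °C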